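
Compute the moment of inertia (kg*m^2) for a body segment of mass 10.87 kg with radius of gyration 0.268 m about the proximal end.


I = m * k^2
I = 10.87 * 0.268^2
k^2 = 0.0718
I = 0.7807


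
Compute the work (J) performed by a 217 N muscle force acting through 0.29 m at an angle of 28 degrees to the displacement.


W = F * d * cos(theta)
theta = 28 deg = 0.4887 rad
cos(theta) = 0.8829
W = 217 * 0.29 * 0.8829
W = 55.5639


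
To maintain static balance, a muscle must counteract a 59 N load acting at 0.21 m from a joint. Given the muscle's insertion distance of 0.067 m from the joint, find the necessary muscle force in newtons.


F_muscle = W * d_load / d_muscle
F_muscle = 59 * 0.21 / 0.067
Numerator = 12.3900
F_muscle = 184.9254


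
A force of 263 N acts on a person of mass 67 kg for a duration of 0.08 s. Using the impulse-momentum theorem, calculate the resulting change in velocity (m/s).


J = F * dt = 263 * 0.08 = 21.0400 N*s
delta_v = J / m
delta_v = 21.0400 / 67
delta_v = 0.3140


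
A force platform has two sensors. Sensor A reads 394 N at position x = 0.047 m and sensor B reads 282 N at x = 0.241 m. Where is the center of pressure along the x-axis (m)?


COP_x = (F1*x1 + F2*x2) / (F1 + F2)
COP_x = (394*0.047 + 282*0.241) / (394 + 282)
Numerator = 86.4800
Denominator = 676
COP_x = 0.1279


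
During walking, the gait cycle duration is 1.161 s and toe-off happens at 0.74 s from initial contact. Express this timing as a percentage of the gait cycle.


pct = (event_time / cycle_time) * 100
pct = (0.74 / 1.161) * 100
ratio = 0.6374
pct = 63.7382


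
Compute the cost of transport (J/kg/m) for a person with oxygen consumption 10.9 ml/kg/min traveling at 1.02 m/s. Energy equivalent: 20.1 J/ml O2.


Power per kg = VO2 * 20.1 / 60
Power per kg = 10.9 * 20.1 / 60 = 3.6515 W/kg
Cost = power_per_kg / speed
Cost = 3.6515 / 1.02
Cost = 3.5799


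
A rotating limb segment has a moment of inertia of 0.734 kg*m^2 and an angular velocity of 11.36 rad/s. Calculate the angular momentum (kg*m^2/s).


L = I * omega
L = 0.734 * 11.36
L = 8.3382


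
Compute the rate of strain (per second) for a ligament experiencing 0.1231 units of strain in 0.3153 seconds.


strain_rate = delta_strain / delta_t
strain_rate = 0.1231 / 0.3153
strain_rate = 0.3904


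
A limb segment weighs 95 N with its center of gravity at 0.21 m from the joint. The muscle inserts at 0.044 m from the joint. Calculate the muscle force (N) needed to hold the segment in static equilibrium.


F_muscle = W * d_load / d_muscle
F_muscle = 95 * 0.21 / 0.044
Numerator = 19.9500
F_muscle = 453.4091


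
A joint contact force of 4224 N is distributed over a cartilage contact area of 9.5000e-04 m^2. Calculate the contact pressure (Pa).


P = F / A
P = 4224 / 9.5000e-04
P = 4.4463e+06


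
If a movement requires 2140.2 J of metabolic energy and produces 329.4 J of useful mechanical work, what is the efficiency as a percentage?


eta = (W_mech / E_meta) * 100
eta = (329.4 / 2140.2) * 100
ratio = 0.1539
eta = 15.3911


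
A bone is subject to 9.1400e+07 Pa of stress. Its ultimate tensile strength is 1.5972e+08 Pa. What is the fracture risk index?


FRI = applied / ultimate
FRI = 9.1400e+07 / 1.5972e+08
FRI = 0.5723


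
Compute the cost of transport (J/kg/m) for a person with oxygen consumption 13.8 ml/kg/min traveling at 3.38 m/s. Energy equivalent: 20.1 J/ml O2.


Power per kg = VO2 * 20.1 / 60
Power per kg = 13.8 * 20.1 / 60 = 4.6230 W/kg
Cost = power_per_kg / speed
Cost = 4.6230 / 3.38
Cost = 1.3678


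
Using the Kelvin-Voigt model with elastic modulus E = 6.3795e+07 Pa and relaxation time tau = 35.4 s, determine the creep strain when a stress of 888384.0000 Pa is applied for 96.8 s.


epsilon(t) = (sigma/E) * (1 - exp(-t/tau))
sigma/E = 888384.0000 / 6.3795e+07 = 0.0139
exp(-t/tau) = exp(-96.8 / 35.4) = 0.0649
epsilon = 0.0139 * (1 - 0.0649)
epsilon = 0.0130


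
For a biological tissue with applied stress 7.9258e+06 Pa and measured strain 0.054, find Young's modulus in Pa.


E = stress / strain
E = 7.9258e+06 / 0.054
E = 1.4677e+08


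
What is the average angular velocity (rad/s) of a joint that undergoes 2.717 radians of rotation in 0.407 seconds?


omega = delta_theta / delta_t
omega = 2.717 / 0.407
omega = 6.6757


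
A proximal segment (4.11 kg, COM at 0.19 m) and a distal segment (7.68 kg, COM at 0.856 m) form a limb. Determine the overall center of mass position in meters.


COM = (m1*x1 + m2*x2) / (m1 + m2)
COM = (4.11*0.19 + 7.68*0.856) / (4.11 + 7.68)
Numerator = 7.3550
Denominator = 11.7900
COM = 0.6238


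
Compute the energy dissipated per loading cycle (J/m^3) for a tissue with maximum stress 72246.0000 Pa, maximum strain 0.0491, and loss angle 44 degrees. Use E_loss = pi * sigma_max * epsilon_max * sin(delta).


E_loss = pi * sigma_max * epsilon_max * sin(delta)
delta = 44 deg = 0.7679 rad
sin(delta) = 0.6947
E_loss = pi * 72246.0000 * 0.0491 * 0.6947
E_loss = 7741.3454


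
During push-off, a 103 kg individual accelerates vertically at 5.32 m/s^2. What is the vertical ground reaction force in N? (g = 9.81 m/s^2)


GRF = m * (g + a)
GRF = 103 * (9.81 + 5.32)
GRF = 103 * 15.1300
GRF = 1558.3900


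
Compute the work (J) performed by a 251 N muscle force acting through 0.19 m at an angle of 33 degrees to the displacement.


W = F * d * cos(theta)
theta = 33 deg = 0.5760 rad
cos(theta) = 0.8387
W = 251 * 0.19 * 0.8387
W = 39.9962


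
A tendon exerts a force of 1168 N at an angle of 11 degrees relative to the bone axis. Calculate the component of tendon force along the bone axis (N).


F_eff = F_tendon * cos(theta)
theta = 11 deg = 0.1920 rad
cos(theta) = 0.9816
F_eff = 1168 * 0.9816
F_eff = 1146.5406


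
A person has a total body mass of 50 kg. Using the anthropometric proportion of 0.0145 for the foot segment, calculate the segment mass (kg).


m_segment = body_mass * fraction
m_segment = 50 * 0.0145
m_segment = 0.7250


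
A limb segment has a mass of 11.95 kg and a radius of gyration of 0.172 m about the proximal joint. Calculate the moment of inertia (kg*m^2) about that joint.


I = m * k^2
I = 11.95 * 0.172^2
k^2 = 0.0296
I = 0.3535


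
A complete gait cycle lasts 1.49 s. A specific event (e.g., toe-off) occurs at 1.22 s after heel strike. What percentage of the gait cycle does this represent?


pct = (event_time / cycle_time) * 100
pct = (1.22 / 1.49) * 100
ratio = 0.8188
pct = 81.8792


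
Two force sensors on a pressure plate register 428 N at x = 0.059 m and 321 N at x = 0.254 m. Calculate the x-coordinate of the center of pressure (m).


COP_x = (F1*x1 + F2*x2) / (F1 + F2)
COP_x = (428*0.059 + 321*0.254) / (428 + 321)
Numerator = 106.7860
Denominator = 749
COP_x = 0.1426


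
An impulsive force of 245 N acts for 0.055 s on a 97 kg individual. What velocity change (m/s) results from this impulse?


J = F * dt = 245 * 0.055 = 13.4750 N*s
delta_v = J / m
delta_v = 13.4750 / 97
delta_v = 0.1389


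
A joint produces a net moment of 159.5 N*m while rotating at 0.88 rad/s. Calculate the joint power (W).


P = M * omega
P = 159.5 * 0.88
P = 140.3600


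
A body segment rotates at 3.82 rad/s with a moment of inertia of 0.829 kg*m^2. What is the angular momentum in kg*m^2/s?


L = I * omega
L = 0.829 * 3.82
L = 3.1668


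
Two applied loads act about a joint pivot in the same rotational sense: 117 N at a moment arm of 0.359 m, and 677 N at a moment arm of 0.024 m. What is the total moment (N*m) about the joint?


M = F1 * d1 + F2 * d2
M = 117 * 0.359 + 677 * 0.024
M = 42.0030 + 16.2480
M = 58.2510


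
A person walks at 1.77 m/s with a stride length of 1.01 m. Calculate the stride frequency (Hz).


f = v / stride_length
f = 1.77 / 1.01
f = 1.7525


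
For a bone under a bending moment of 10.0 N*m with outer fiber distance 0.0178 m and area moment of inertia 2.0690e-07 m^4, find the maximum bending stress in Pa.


sigma = M * c / I
sigma = 10.0 * 0.0178 / 2.0690e-07
M * c = 0.1780
sigma = 860318.9947


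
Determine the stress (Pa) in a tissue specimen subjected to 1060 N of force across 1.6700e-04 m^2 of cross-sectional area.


stress = F / A
stress = 1060 / 1.6700e-04
stress = 6.3473e+06


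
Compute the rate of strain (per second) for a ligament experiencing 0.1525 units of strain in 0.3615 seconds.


strain_rate = delta_strain / delta_t
strain_rate = 0.1525 / 0.3615
strain_rate = 0.4219


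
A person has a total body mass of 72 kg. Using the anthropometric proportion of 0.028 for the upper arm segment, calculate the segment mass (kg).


m_segment = body_mass * fraction
m_segment = 72 * 0.028
m_segment = 2.0160


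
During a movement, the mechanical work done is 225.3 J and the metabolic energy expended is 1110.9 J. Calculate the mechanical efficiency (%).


eta = (W_mech / E_meta) * 100
eta = (225.3 / 1110.9) * 100
ratio = 0.2028
eta = 20.2809


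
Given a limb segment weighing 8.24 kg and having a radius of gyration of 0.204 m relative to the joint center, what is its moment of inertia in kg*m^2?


I = m * k^2
I = 8.24 * 0.204^2
k^2 = 0.0416
I = 0.3429


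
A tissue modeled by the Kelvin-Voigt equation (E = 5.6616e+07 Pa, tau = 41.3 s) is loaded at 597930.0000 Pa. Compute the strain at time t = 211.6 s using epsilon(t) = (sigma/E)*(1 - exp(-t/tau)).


epsilon(t) = (sigma/E) * (1 - exp(-t/tau))
sigma/E = 597930.0000 / 5.6616e+07 = 0.0106
exp(-t/tau) = exp(-211.6 / 41.3) = 0.0060
epsilon = 0.0106 * (1 - 0.0060)
epsilon = 0.0105


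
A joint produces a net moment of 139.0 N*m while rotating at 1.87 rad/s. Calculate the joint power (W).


P = M * omega
P = 139.0 * 1.87
P = 259.9300


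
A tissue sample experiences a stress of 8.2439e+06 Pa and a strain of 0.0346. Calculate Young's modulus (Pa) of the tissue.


E = stress / strain
E = 8.2439e+06 / 0.0346
E = 2.3826e+08


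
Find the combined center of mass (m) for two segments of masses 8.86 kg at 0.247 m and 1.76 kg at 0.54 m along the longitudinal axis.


COM = (m1*x1 + m2*x2) / (m1 + m2)
COM = (8.86*0.247 + 1.76*0.54) / (8.86 + 1.76)
Numerator = 3.1388
Denominator = 10.6200
COM = 0.2956


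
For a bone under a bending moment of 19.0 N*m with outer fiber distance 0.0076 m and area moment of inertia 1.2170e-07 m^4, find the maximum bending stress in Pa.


sigma = M * c / I
sigma = 19.0 * 0.0076 / 1.2170e-07
M * c = 0.1444
sigma = 1.1865e+06


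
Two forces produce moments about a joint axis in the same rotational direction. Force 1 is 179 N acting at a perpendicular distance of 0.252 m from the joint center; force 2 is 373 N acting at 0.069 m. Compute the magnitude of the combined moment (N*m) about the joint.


M = F1 * d1 + F2 * d2
M = 179 * 0.252 + 373 * 0.069
M = 45.1080 + 25.7370
M = 70.8450


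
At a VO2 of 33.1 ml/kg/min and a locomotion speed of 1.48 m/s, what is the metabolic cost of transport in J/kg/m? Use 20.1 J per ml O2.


Power per kg = VO2 * 20.1 / 60
Power per kg = 33.1 * 20.1 / 60 = 11.0885 W/kg
Cost = power_per_kg / speed
Cost = 11.0885 / 1.48
Cost = 7.4922


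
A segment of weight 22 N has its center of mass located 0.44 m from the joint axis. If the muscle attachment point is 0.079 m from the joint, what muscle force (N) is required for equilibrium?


F_muscle = W * d_load / d_muscle
F_muscle = 22 * 0.44 / 0.079
Numerator = 9.6800
F_muscle = 122.5316


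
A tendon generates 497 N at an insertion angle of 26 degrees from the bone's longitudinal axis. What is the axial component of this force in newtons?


F_eff = F_tendon * cos(theta)
theta = 26 deg = 0.4538 rad
cos(theta) = 0.8988
F_eff = 497 * 0.8988
F_eff = 446.7006


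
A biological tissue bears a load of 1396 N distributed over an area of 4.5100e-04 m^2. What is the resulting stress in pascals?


stress = F / A
stress = 1396 / 4.5100e-04
stress = 3.0953e+06


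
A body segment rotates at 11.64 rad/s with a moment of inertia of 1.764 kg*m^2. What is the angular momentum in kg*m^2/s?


L = I * omega
L = 1.764 * 11.64
L = 20.5330


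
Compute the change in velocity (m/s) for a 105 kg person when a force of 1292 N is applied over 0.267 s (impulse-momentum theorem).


J = F * dt = 1292 * 0.267 = 344.9640 N*s
delta_v = J / m
delta_v = 344.9640 / 105
delta_v = 3.2854


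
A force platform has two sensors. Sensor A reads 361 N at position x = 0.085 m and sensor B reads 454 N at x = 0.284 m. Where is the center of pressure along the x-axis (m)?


COP_x = (F1*x1 + F2*x2) / (F1 + F2)
COP_x = (361*0.085 + 454*0.284) / (361 + 454)
Numerator = 159.6210
Denominator = 815
COP_x = 0.1959


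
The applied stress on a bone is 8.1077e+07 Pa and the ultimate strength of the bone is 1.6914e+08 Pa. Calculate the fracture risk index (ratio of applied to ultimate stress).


FRI = applied / ultimate
FRI = 8.1077e+07 / 1.6914e+08
FRI = 0.4793


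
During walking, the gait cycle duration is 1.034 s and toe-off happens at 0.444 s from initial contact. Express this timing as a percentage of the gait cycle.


pct = (event_time / cycle_time) * 100
pct = (0.444 / 1.034) * 100
ratio = 0.4294
pct = 42.9400


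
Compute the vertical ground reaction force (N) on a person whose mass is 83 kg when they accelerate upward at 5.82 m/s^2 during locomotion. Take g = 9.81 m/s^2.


GRF = m * (g + a)
GRF = 83 * (9.81 + 5.82)
GRF = 83 * 15.6300
GRF = 1297.2900


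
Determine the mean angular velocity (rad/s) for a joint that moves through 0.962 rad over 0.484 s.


omega = delta_theta / delta_t
omega = 0.962 / 0.484
omega = 1.9876


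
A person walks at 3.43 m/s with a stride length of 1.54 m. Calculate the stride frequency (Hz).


f = v / stride_length
f = 3.43 / 1.54
f = 2.2273


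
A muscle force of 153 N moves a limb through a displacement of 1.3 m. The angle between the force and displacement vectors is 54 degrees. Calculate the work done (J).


W = F * d * cos(theta)
theta = 54 deg = 0.9425 rad
cos(theta) = 0.5878
W = 153 * 1.3 * 0.5878
W = 116.9105


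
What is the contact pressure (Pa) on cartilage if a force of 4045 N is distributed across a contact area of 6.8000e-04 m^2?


P = F / A
P = 4045 / 6.8000e-04
P = 5.9485e+06


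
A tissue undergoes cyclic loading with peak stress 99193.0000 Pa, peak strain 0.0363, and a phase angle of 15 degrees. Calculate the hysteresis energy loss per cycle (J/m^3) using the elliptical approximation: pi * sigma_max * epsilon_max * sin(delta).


E_loss = pi * sigma_max * epsilon_max * sin(delta)
delta = 15 deg = 0.2618 rad
sin(delta) = 0.2588
E_loss = pi * 99193.0000 * 0.0363 * 0.2588
E_loss = 2927.7484


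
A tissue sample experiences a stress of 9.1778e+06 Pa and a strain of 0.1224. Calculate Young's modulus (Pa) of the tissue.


E = stress / strain
E = 9.1778e+06 / 0.1224
E = 7.4982e+07


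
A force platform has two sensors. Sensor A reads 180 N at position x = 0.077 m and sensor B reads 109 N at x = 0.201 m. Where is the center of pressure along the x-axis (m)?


COP_x = (F1*x1 + F2*x2) / (F1 + F2)
COP_x = (180*0.077 + 109*0.201) / (180 + 109)
Numerator = 35.7690
Denominator = 289
COP_x = 0.1238


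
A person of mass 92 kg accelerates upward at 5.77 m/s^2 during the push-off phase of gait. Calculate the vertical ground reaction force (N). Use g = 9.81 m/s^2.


GRF = m * (g + a)
GRF = 92 * (9.81 + 5.77)
GRF = 92 * 15.5800
GRF = 1433.3600


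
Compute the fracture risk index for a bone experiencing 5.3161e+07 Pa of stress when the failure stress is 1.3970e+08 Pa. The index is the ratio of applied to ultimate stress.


FRI = applied / ultimate
FRI = 5.3161e+07 / 1.3970e+08
FRI = 0.3805


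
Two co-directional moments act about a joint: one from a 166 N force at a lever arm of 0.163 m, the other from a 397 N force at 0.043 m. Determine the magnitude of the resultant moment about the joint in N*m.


M = F1 * d1 + F2 * d2
M = 166 * 0.163 + 397 * 0.043
M = 27.0580 + 17.0710
M = 44.1290


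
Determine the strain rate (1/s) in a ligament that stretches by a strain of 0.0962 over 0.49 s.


strain_rate = delta_strain / delta_t
strain_rate = 0.0962 / 0.49
strain_rate = 0.1963


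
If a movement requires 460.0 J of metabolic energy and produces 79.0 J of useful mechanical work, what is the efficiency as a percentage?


eta = (W_mech / E_meta) * 100
eta = (79.0 / 460.0) * 100
ratio = 0.1717
eta = 17.1739


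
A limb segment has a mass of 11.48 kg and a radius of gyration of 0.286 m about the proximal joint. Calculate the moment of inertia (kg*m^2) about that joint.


I = m * k^2
I = 11.48 * 0.286^2
k^2 = 0.0818
I = 0.9390


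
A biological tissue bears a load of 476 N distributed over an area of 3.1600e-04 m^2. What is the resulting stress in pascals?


stress = F / A
stress = 476 / 3.1600e-04
stress = 1.5063e+06


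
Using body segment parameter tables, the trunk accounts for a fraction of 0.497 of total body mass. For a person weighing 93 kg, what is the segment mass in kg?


m_segment = body_mass * fraction
m_segment = 93 * 0.497
m_segment = 46.2210


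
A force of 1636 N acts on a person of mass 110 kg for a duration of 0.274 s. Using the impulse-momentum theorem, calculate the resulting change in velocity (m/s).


J = F * dt = 1636 * 0.274 = 448.2640 N*s
delta_v = J / m
delta_v = 448.2640 / 110
delta_v = 4.0751


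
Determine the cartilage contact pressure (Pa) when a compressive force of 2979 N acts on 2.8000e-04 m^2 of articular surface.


P = F / A
P = 2979 / 2.8000e-04
P = 1.0639e+07


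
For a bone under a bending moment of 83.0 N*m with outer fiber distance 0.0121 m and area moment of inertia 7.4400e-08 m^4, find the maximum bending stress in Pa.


sigma = M * c / I
sigma = 83.0 * 0.0121 / 7.4400e-08
M * c = 1.0043
sigma = 1.3499e+07


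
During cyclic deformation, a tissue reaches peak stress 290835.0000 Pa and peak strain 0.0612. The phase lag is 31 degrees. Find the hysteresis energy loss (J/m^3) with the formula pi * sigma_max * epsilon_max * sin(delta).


E_loss = pi * sigma_max * epsilon_max * sin(delta)
delta = 31 deg = 0.5411 rad
sin(delta) = 0.5150
E_loss = pi * 290835.0000 * 0.0612 * 0.5150
E_loss = 28799.6560


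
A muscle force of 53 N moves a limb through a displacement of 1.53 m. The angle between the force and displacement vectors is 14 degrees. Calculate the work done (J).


W = F * d * cos(theta)
theta = 14 deg = 0.2443 rad
cos(theta) = 0.9703
W = 53 * 1.53 * 0.9703
W = 78.6813


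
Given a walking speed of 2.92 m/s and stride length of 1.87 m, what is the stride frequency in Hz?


f = v / stride_length
f = 2.92 / 1.87
f = 1.5615


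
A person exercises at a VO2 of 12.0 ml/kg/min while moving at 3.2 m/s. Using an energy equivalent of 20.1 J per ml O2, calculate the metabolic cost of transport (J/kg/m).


Power per kg = VO2 * 20.1 / 60
Power per kg = 12.0 * 20.1 / 60 = 4.0200 W/kg
Cost = power_per_kg / speed
Cost = 4.0200 / 3.2
Cost = 1.2563


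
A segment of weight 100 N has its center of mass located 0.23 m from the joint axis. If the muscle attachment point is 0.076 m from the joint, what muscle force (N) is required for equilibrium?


F_muscle = W * d_load / d_muscle
F_muscle = 100 * 0.23 / 0.076
Numerator = 23.0000
F_muscle = 302.6316


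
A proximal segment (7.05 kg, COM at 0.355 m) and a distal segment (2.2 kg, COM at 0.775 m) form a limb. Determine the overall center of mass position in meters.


COM = (m1*x1 + m2*x2) / (m1 + m2)
COM = (7.05*0.355 + 2.2*0.775) / (7.05 + 2.2)
Numerator = 4.2077
Denominator = 9.2500
COM = 0.4549


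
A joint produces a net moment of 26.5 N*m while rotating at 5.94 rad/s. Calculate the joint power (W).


P = M * omega
P = 26.5 * 5.94
P = 157.4100


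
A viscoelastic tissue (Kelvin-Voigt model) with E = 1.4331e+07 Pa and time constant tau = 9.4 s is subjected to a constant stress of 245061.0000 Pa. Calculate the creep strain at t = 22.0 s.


epsilon(t) = (sigma/E) * (1 - exp(-t/tau))
sigma/E = 245061.0000 / 1.4331e+07 = 0.0171
exp(-t/tau) = exp(-22.0 / 9.4) = 0.0963
epsilon = 0.0171 * (1 - 0.0963)
epsilon = 0.0155


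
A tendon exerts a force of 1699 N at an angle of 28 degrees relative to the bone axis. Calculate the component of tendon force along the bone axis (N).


F_eff = F_tendon * cos(theta)
theta = 28 deg = 0.4887 rad
cos(theta) = 0.8829
F_eff = 1699 * 0.8829
F_eff = 1500.1280


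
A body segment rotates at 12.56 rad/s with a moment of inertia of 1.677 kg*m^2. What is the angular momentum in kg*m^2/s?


L = I * omega
L = 1.677 * 12.56
L = 21.0631


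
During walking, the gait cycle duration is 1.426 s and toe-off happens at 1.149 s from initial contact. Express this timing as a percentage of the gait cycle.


pct = (event_time / cycle_time) * 100
pct = (1.149 / 1.426) * 100
ratio = 0.8058
pct = 80.5750


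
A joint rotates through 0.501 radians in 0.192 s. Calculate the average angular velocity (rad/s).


omega = delta_theta / delta_t
omega = 0.501 / 0.192
omega = 2.6094


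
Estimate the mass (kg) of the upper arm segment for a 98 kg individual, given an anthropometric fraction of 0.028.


m_segment = body_mass * fraction
m_segment = 98 * 0.028
m_segment = 2.7440


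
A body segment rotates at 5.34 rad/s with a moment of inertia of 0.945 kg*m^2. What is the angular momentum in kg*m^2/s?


L = I * omega
L = 0.945 * 5.34
L = 5.0463


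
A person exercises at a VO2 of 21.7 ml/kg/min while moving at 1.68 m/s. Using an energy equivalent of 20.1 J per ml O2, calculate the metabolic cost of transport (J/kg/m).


Power per kg = VO2 * 20.1 / 60
Power per kg = 21.7 * 20.1 / 60 = 7.2695 W/kg
Cost = power_per_kg / speed
Cost = 7.2695 / 1.68
Cost = 4.3271


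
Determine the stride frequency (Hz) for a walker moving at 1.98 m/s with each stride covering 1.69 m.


f = v / stride_length
f = 1.98 / 1.69
f = 1.1716


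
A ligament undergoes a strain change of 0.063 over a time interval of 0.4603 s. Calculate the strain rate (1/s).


strain_rate = delta_strain / delta_t
strain_rate = 0.063 / 0.4603
strain_rate = 0.1369


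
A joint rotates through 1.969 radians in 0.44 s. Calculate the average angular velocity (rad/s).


omega = delta_theta / delta_t
omega = 1.969 / 0.44
omega = 4.4750


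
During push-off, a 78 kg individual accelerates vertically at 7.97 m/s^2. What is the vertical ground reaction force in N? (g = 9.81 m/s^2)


GRF = m * (g + a)
GRF = 78 * (9.81 + 7.97)
GRF = 78 * 17.7800
GRF = 1386.8400


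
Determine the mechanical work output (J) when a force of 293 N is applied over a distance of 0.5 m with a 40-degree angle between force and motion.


W = F * d * cos(theta)
theta = 40 deg = 0.6981 rad
cos(theta) = 0.7660
W = 293 * 0.5 * 0.7660
W = 112.2255


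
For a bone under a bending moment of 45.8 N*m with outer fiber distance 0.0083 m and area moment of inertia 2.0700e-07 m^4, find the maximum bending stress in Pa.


sigma = M * c / I
sigma = 45.8 * 0.0083 / 2.0700e-07
M * c = 0.3801
sigma = 1.8364e+06


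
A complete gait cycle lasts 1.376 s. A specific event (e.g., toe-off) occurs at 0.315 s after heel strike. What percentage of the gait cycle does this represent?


pct = (event_time / cycle_time) * 100
pct = (0.315 / 1.376) * 100
ratio = 0.2289
pct = 22.8924


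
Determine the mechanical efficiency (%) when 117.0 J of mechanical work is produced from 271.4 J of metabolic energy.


eta = (W_mech / E_meta) * 100
eta = (117.0 / 271.4) * 100
ratio = 0.4311
eta = 43.1098


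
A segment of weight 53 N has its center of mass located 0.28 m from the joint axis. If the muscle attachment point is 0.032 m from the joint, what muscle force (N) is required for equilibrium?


F_muscle = W * d_load / d_muscle
F_muscle = 53 * 0.28 / 0.032
Numerator = 14.8400
F_muscle = 463.7500


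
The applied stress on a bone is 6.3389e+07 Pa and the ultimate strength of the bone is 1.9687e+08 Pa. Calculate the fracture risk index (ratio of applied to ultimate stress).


FRI = applied / ultimate
FRI = 6.3389e+07 / 1.9687e+08
FRI = 0.3220


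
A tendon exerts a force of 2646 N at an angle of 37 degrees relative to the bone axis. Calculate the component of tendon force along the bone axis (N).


F_eff = F_tendon * cos(theta)
theta = 37 deg = 0.6458 rad
cos(theta) = 0.7986
F_eff = 2646 * 0.7986
F_eff = 2113.1896


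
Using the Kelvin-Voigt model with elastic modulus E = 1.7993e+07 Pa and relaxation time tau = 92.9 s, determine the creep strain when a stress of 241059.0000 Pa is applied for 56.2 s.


epsilon(t) = (sigma/E) * (1 - exp(-t/tau))
sigma/E = 241059.0000 / 1.7993e+07 = 0.0134
exp(-t/tau) = exp(-56.2 / 92.9) = 0.5461
epsilon = 0.0134 * (1 - 0.5461)
epsilon = 0.0061


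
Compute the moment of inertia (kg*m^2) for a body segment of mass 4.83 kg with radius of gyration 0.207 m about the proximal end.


I = m * k^2
I = 4.83 * 0.207^2
k^2 = 0.0428
I = 0.2070


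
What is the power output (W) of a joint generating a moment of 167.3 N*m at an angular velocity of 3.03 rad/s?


P = M * omega
P = 167.3 * 3.03
P = 506.9190


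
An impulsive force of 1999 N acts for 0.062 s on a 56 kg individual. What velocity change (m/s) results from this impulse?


J = F * dt = 1999 * 0.062 = 123.9380 N*s
delta_v = J / m
delta_v = 123.9380 / 56
delta_v = 2.2132


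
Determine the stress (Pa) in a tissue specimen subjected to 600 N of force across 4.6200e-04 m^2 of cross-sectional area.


stress = F / A
stress = 600 / 4.6200e-04
stress = 1.2987e+06


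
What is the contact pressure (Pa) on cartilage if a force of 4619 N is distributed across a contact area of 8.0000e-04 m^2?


P = F / A
P = 4619 / 8.0000e-04
P = 5.7738e+06


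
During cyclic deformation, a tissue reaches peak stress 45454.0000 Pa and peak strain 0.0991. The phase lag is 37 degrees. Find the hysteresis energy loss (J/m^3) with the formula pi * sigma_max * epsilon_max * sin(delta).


E_loss = pi * sigma_max * epsilon_max * sin(delta)
delta = 37 deg = 0.6458 rad
sin(delta) = 0.6018
E_loss = pi * 45454.0000 * 0.0991 * 0.6018
E_loss = 8516.4511


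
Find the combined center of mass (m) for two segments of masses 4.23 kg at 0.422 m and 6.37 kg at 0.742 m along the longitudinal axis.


COM = (m1*x1 + m2*x2) / (m1 + m2)
COM = (4.23*0.422 + 6.37*0.742) / (4.23 + 6.37)
Numerator = 6.5116
Denominator = 10.6000
COM = 0.6143


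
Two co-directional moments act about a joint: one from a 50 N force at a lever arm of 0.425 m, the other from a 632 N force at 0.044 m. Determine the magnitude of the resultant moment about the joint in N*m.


M = F1 * d1 + F2 * d2
M = 50 * 0.425 + 632 * 0.044
M = 21.2500 + 27.8080
M = 49.0580


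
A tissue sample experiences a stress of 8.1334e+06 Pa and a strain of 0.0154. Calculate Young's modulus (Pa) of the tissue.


E = stress / strain
E = 8.1334e+06 / 0.0154
E = 5.2814e+08


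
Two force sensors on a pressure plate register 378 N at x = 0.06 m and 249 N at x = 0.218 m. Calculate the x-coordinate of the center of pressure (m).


COP_x = (F1*x1 + F2*x2) / (F1 + F2)
COP_x = (378*0.06 + 249*0.218) / (378 + 249)
Numerator = 76.9620
Denominator = 627
COP_x = 0.1227


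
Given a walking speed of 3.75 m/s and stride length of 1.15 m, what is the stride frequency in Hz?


f = v / stride_length
f = 3.75 / 1.15
f = 3.2609


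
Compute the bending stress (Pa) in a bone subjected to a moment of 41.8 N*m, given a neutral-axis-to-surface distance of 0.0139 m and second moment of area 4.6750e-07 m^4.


sigma = M * c / I
sigma = 41.8 * 0.0139 / 4.6750e-07
M * c = 0.5810
sigma = 1.2428e+06


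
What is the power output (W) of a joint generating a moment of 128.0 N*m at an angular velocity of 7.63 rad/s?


P = M * omega
P = 128.0 * 7.63
P = 976.6400


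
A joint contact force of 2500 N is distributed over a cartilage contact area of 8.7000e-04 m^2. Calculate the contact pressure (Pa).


P = F / A
P = 2500 / 8.7000e-04
P = 2.8736e+06


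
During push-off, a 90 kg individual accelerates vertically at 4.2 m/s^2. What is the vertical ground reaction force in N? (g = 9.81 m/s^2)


GRF = m * (g + a)
GRF = 90 * (9.81 + 4.2)
GRF = 90 * 14.0100
GRF = 1260.9000


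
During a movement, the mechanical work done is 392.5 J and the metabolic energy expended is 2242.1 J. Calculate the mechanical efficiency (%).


eta = (W_mech / E_meta) * 100
eta = (392.5 / 2242.1) * 100
ratio = 0.1751
eta = 17.5059


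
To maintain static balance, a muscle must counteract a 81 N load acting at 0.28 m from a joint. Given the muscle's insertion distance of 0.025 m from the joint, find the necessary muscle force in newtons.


F_muscle = W * d_load / d_muscle
F_muscle = 81 * 0.28 / 0.025
Numerator = 22.6800
F_muscle = 907.2000


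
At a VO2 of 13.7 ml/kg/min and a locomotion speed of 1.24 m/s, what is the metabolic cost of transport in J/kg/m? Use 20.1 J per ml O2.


Power per kg = VO2 * 20.1 / 60
Power per kg = 13.7 * 20.1 / 60 = 4.5895 W/kg
Cost = power_per_kg / speed
Cost = 4.5895 / 1.24
Cost = 3.7012


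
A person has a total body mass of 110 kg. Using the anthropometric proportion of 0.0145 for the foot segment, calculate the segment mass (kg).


m_segment = body_mass * fraction
m_segment = 110 * 0.0145
m_segment = 1.5950


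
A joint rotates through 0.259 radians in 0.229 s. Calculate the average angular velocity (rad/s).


omega = delta_theta / delta_t
omega = 0.259 / 0.229
omega = 1.1310


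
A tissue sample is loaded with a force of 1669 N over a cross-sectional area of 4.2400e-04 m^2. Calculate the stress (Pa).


stress = F / A
stress = 1669 / 4.2400e-04
stress = 3.9363e+06


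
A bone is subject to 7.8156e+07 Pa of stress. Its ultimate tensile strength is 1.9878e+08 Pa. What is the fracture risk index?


FRI = applied / ultimate
FRI = 7.8156e+07 / 1.9878e+08
FRI = 0.3932


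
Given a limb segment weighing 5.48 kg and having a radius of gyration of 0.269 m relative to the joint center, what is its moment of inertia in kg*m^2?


I = m * k^2
I = 5.48 * 0.269^2
k^2 = 0.0724
I = 0.3965


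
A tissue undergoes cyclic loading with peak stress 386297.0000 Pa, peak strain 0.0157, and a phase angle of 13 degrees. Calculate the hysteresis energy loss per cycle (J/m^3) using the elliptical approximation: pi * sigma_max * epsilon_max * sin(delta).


E_loss = pi * sigma_max * epsilon_max * sin(delta)
delta = 13 deg = 0.2269 rad
sin(delta) = 0.2250
E_loss = pi * 386297.0000 * 0.0157 * 0.2250
E_loss = 4286.0664


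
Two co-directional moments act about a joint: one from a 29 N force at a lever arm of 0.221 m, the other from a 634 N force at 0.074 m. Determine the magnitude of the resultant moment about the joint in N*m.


M = F1 * d1 + F2 * d2
M = 29 * 0.221 + 634 * 0.074
M = 6.4090 + 46.9160
M = 53.3250


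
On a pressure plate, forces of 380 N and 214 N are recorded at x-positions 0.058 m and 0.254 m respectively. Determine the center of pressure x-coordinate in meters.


COP_x = (F1*x1 + F2*x2) / (F1 + F2)
COP_x = (380*0.058 + 214*0.254) / (380 + 214)
Numerator = 76.3960
Denominator = 594
COP_x = 0.1286


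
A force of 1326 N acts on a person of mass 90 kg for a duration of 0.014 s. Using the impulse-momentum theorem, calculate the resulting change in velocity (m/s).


J = F * dt = 1326 * 0.014 = 18.5640 N*s
delta_v = J / m
delta_v = 18.5640 / 90
delta_v = 0.2063


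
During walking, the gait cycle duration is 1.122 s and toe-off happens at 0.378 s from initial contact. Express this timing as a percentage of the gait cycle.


pct = (event_time / cycle_time) * 100
pct = (0.378 / 1.122) * 100
ratio = 0.3369
pct = 33.6898


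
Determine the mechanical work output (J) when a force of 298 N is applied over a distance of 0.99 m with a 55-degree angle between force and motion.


W = F * d * cos(theta)
theta = 55 deg = 0.9599 rad
cos(theta) = 0.5736
W = 298 * 0.99 * 0.5736
W = 169.2165


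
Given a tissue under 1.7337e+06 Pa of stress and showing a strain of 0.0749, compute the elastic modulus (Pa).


E = stress / strain
E = 1.7337e+06 / 0.0749
E = 2.3147e+07


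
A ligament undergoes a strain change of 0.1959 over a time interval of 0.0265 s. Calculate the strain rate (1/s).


strain_rate = delta_strain / delta_t
strain_rate = 0.1959 / 0.0265
strain_rate = 7.3925


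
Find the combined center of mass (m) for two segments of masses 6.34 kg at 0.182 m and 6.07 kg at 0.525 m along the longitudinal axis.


COM = (m1*x1 + m2*x2) / (m1 + m2)
COM = (6.34*0.182 + 6.07*0.525) / (6.34 + 6.07)
Numerator = 4.3406
Denominator = 12.4100
COM = 0.3498


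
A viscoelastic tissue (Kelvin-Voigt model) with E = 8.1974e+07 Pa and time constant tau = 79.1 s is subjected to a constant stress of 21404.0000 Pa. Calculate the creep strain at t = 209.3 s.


epsilon(t) = (sigma/E) * (1 - exp(-t/tau))
sigma/E = 21404.0000 / 8.1974e+07 = 2.6111e-04
exp(-t/tau) = exp(-209.3 / 79.1) = 0.0709
epsilon = 2.6111e-04 * (1 - 0.0709)
epsilon = 2.4259e-04


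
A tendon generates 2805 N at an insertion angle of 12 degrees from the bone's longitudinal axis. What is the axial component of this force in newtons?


F_eff = F_tendon * cos(theta)
theta = 12 deg = 0.2094 rad
cos(theta) = 0.9781
F_eff = 2805 * 0.9781
F_eff = 2743.7040


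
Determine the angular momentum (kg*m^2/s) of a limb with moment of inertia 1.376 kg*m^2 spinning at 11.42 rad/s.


L = I * omega
L = 1.376 * 11.42
L = 15.7139


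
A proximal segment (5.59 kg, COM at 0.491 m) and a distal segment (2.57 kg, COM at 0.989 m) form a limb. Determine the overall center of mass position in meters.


COM = (m1*x1 + m2*x2) / (m1 + m2)
COM = (5.59*0.491 + 2.57*0.989) / (5.59 + 2.57)
Numerator = 5.2864
Denominator = 8.1600
COM = 0.6478


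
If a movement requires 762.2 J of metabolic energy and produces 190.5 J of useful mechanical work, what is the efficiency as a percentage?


eta = (W_mech / E_meta) * 100
eta = (190.5 / 762.2) * 100
ratio = 0.2499
eta = 24.9934


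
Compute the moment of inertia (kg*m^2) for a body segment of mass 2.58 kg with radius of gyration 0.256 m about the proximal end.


I = m * k^2
I = 2.58 * 0.256^2
k^2 = 0.0655
I = 0.1691


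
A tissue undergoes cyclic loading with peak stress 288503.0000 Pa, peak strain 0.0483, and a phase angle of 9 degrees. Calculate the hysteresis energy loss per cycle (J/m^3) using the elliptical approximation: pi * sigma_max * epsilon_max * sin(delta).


E_loss = pi * sigma_max * epsilon_max * sin(delta)
delta = 9 deg = 0.1571 rad
sin(delta) = 0.1564
E_loss = pi * 288503.0000 * 0.0483 * 0.1564
E_loss = 6848.2527


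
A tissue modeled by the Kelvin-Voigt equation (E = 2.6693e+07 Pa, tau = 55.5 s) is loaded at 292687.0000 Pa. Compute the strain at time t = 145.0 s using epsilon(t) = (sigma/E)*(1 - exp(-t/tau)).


epsilon(t) = (sigma/E) * (1 - exp(-t/tau))
sigma/E = 292687.0000 / 2.6693e+07 = 0.0110
exp(-t/tau) = exp(-145.0 / 55.5) = 0.0733
epsilon = 0.0110 * (1 - 0.0733)
epsilon = 0.0102


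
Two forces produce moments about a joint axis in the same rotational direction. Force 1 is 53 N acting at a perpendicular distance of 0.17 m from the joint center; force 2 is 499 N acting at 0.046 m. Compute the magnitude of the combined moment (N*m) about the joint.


M = F1 * d1 + F2 * d2
M = 53 * 0.17 + 499 * 0.046
M = 9.0100 + 22.9540
M = 31.9640


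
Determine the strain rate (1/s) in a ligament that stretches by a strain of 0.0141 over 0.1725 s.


strain_rate = delta_strain / delta_t
strain_rate = 0.0141 / 0.1725
strain_rate = 0.0817


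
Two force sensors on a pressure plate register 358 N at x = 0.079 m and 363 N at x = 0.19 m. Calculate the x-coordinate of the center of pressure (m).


COP_x = (F1*x1 + F2*x2) / (F1 + F2)
COP_x = (358*0.079 + 363*0.19) / (358 + 363)
Numerator = 97.2520
Denominator = 721
COP_x = 0.1349


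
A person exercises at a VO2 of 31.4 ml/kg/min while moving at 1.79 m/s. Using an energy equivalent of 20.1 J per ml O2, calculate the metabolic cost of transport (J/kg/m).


Power per kg = VO2 * 20.1 / 60
Power per kg = 31.4 * 20.1 / 60 = 10.5190 W/kg
Cost = power_per_kg / speed
Cost = 10.5190 / 1.79
Cost = 5.8765


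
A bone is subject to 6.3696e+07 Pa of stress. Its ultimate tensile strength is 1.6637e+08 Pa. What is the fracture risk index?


FRI = applied / ultimate
FRI = 6.3696e+07 / 1.6637e+08
FRI = 0.3829


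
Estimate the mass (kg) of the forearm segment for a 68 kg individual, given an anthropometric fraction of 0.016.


m_segment = body_mass * fraction
m_segment = 68 * 0.016
m_segment = 1.0880


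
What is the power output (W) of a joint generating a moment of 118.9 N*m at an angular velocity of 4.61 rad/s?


P = M * omega
P = 118.9 * 4.61
P = 548.1290


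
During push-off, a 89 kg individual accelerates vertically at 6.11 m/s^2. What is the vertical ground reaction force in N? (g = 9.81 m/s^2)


GRF = m * (g + a)
GRF = 89 * (9.81 + 6.11)
GRF = 89 * 15.9200
GRF = 1416.8800


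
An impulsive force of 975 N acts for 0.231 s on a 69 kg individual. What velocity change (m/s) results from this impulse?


J = F * dt = 975 * 0.231 = 225.2250 N*s
delta_v = J / m
delta_v = 225.2250 / 69
delta_v = 3.2641


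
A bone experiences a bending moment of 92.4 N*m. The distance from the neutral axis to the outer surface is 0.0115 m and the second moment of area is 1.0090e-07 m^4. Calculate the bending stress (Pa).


sigma = M * c / I
sigma = 92.4 * 0.0115 / 1.0090e-07
M * c = 1.0626
sigma = 1.0531e+07


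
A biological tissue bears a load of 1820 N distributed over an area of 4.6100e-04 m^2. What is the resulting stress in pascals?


stress = F / A
stress = 1820 / 4.6100e-04
stress = 3.9479e+06


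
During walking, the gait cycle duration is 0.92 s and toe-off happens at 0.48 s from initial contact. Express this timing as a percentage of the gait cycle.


pct = (event_time / cycle_time) * 100
pct = (0.48 / 0.92) * 100
ratio = 0.5217
pct = 52.1739


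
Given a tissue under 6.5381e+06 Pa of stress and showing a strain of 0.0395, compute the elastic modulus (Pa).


E = stress / strain
E = 6.5381e+06 / 0.0395
E = 1.6552e+08


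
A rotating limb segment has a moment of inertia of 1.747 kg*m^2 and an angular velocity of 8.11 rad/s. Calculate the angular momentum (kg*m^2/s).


L = I * omega
L = 1.747 * 8.11
L = 14.1682


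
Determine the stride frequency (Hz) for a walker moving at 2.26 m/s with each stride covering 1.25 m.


f = v / stride_length
f = 2.26 / 1.25
f = 1.8080


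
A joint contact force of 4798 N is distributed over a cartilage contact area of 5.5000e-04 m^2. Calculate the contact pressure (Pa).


P = F / A
P = 4798 / 5.5000e-04
P = 8.7236e+06


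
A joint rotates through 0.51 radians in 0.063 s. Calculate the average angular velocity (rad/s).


omega = delta_theta / delta_t
omega = 0.51 / 0.063
omega = 8.0952


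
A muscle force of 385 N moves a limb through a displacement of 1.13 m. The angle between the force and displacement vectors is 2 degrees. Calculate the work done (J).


W = F * d * cos(theta)
theta = 2 deg = 0.0349 rad
cos(theta) = 0.9994
W = 385 * 1.13 * 0.9994
W = 434.7850


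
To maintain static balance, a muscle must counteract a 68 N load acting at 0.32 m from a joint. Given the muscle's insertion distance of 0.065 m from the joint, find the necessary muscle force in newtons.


F_muscle = W * d_load / d_muscle
F_muscle = 68 * 0.32 / 0.065
Numerator = 21.7600
F_muscle = 334.7692


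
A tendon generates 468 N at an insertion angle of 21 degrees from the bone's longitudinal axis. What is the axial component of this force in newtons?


F_eff = F_tendon * cos(theta)
theta = 21 deg = 0.3665 rad
cos(theta) = 0.9336
F_eff = 468 * 0.9336
F_eff = 436.9156
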